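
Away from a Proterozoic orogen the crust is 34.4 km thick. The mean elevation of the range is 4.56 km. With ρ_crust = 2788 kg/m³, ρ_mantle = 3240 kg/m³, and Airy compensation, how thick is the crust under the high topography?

Root depth r = h ρ_c / (ρ_m − ρ_c) = 4.56 km × 2788 / 452 = 28.13 km.
Total thickness = T + h + r = 34.4 km + 4.56 km + 28.13 km = 67.1 km.

67.1 km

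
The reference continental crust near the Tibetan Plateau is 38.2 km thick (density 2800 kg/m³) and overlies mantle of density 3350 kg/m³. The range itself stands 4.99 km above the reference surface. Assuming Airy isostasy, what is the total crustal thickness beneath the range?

68.6 km

Root depth r = h ρ_c / (ρ_m − ρ_c) = 4.99 km × 2800 / 550 = 25.4 km.
Total thickness = T + h + r = 38.2 km + 4.99 km + 25.4 km = 68.6 km.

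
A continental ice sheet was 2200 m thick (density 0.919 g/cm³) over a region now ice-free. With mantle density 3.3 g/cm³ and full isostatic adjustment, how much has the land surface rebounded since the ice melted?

Removing the load lets mantle flow back in; uplift u satisfies ρ_ice t = ρ_m u.
u = t ρ_ice/ρ_m = 2200 m × 0.919/3.3 = 613 m.

613 m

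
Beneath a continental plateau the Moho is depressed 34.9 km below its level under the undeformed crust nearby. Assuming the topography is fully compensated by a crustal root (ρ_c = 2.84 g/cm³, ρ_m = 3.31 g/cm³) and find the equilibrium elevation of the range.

In Airy isostatic equilibrium: ρ_c h = (ρ_m − ρ_c) r.
h = r (ρ_m − ρ_c) / ρ_c = 34.9 km × (3.31 − 2.84) / 2.84 = 5.78 km.

5.78 km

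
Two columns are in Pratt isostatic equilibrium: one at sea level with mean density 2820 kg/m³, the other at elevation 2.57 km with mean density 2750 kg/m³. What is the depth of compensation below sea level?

101 km

ρ_ref D = ρ (D + h) → D (ρ_ref − ρ) = ρ h.
D = ρ h/(ρ_ref − ρ) = 2750 × 2.57 km/(2820 − 2750) = 101 km.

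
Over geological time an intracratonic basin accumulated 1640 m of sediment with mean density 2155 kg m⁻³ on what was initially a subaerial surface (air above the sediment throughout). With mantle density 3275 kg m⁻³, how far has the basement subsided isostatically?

Subaerial load: s = t ρ_sed / ρ_m = 1640 m × 2155/3275 = 1080 m.

1080 m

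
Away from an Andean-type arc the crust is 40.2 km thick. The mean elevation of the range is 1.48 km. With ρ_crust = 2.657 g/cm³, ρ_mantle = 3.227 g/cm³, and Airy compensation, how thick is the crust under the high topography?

Root depth r = h ρ_c / (ρ_m − ρ_c) = 1.48 km × 2.657 / 0.57 = 6.899 km.
Total thickness = T + h + r = 40.2 km + 1.48 km + 6.899 km = 48.6 km.

48.6 km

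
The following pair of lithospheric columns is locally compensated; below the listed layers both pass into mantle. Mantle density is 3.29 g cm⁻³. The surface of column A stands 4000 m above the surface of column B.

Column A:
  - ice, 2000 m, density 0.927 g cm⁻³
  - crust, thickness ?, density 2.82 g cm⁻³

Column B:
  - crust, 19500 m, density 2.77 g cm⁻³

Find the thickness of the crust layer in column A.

39500 m

Take the compensation level at the base of the deeper column (depth z_c below the surface of column A) and equate Σ ρ_i t_i down to z_c; mantle fills any gap and the z_c terms cancel.
Column A: 2000×0.927 + x×2.82 + (z_c − 2000 − x)×3.29
Column B: 4000×0 + 19500×2.77 + (z_c − 4000 − 19500)×3.29
The z_c×3.29 term appears on both sides and cancels. Collect the known terms of each column as K = Σ(ρt)_known − 3.29 × (depth of known layers): K_A = 1854 − 3.29×2000 = −4726; K_B = 54015 − 3.29×(4000 + 19500) = −23300.
Balance: K_A − x×(3.29 − 2.82) = K_B, so x = (K_A − K_B)/(3.29 − 2.82) = 18574/0.47 = 39500 m.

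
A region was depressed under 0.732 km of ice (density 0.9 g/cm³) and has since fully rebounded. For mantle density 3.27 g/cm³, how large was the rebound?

0.201 km

Removing the load lets mantle flow back in; uplift u satisfies ρ_ice t = ρ_m u.
u = t ρ_ice/ρ_m = 0.732 km × 0.9/3.27 = 0.201 km.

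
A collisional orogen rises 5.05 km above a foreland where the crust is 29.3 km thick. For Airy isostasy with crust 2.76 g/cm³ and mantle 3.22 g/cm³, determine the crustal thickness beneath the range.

64.7 km

Root depth r = h ρ_c / (ρ_m − ρ_c) = 5.05 km × 2.76 / 0.46 = 30.3 km.
Total thickness = T + h + r = 29.3 km + 5.05 km + 30.3 km = 64.7 km.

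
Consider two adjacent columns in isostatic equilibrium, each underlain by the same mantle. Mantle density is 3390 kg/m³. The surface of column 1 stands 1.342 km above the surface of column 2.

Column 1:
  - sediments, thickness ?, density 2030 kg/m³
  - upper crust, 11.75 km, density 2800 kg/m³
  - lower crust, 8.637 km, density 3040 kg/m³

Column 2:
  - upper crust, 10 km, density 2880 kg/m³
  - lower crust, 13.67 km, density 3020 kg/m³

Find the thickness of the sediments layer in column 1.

Take the compensation level at the base of the deeper column (depth z_c below the surface of column 1) and equate Σ ρ_i t_i down to z_c; mantle fills any gap and the z_c terms cancel.
Column 1: x×2030 + 11.75×2800 + 8.637×3040 + (z_c − 20.387 − x)×3390
Column 2: 1.342×0 + 10×2880 + 13.67×3020 + (z_c − 1.342 − 23.67)×3390
The z_c×3390 term appears on both sides and cancels. Collect the known terms of each column as K = Σ(ρt)_known − 3390 × (depth of known layers): K_1 = 59156.48 − 3390×20.387 = −9955.45; K_2 = 70083.4 − 3390×(1.342 + 23.67) = −14707.28.
Balance: K_1 − x×(3390 − 2030) = K_2, so x = (K_1 − K_2)/(3390 − 2030) = 4751.83/1360 = 3.49 km.

3.49 km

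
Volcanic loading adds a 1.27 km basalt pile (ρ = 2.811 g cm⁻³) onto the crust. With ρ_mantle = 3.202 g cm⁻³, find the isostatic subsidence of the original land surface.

Subaerial loading: s = t ρ_load / ρ_m.
s = 1.27 km × 2.811/3.202 = 1.11 km.

1.11 km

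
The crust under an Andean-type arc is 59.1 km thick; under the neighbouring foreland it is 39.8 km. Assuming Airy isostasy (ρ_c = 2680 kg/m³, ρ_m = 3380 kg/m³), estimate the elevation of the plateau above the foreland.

Excess crust Δ = 59.1 km − 39.8 km = 19.3 km, split between elevation h and root r with h + r = Δ.
Airy balance ρ_c h = (ρ_m − ρ_c) r gives r = h ρ_c/(ρ_m − ρ_c), so h (1 + ρ_c/(ρ_m − ρ_c)) = Δ, i.e. h = Δ (ρ_m − ρ_c)/ρ_m.
h = 19.3 km × 700/3380 = 4 km.

4 km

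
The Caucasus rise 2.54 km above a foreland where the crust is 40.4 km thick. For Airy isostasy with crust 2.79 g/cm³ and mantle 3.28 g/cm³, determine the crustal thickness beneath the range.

57.4 km

Root depth r = h ρ_c / (ρ_m − ρ_c) = 2.54 km × 2.79 / 0.49 = 14.46 km.
Total thickness = T + h + r = 40.4 km + 2.54 km + 14.46 km = 57.4 km.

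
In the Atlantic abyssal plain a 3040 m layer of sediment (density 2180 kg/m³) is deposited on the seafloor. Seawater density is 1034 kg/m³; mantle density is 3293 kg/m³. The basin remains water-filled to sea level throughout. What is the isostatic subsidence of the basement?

Submarine loading: the sediment displaces seawater, and the subsidence is in turn flooded, so s (ρ_m − ρ_w) = t (ρ_sed − ρ_w).
s = 3040 m × (2180 − 1034) / (3293 − 1034) = 1540 m.

1540 m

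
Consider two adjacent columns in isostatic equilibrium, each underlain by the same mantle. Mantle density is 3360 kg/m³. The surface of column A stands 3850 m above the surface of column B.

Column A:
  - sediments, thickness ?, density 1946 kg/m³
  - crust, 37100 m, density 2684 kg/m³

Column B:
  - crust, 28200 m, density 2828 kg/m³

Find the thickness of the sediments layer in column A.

2020 m

Take the compensation level at the base of the deeper column (depth z_c below the surface of column A) and equate Σ ρ_i t_i down to z_c; mantle fills any gap and the z_c terms cancel.
Column A: x×1946 + 37100×2684 + (z_c − 37100 − x)×3360
Column B: 3850×0 + 28200×2828 + (z_c − 3850 − 28200)×3360
The z_c×3360 term appears on both sides and cancels. Collect the known terms of each column as K = Σ(ρt)_known − 3360 × (depth of known layers): K_A = 99576400 − 3360×37100 = −25079600; K_B = 79749600 − 3360×(3850 + 28200) = −27938400.
Balance: K_A − x×(3360 − 1946) = K_B, so x = (K_A − K_B)/(3360 − 1946) = 2858800/1414 = 2020 m.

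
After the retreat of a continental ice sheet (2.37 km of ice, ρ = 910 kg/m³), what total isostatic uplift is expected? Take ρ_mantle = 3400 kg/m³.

0.634 km

Removing the load lets mantle flow back in; uplift u satisfies ρ_ice t = ρ_m u.
u = t ρ_ice/ρ_m = 2.37 km × 910/3400 = 0.634 km.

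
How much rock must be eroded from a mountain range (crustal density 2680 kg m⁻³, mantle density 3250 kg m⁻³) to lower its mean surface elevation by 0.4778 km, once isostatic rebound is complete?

Net drop Δ = e − u = e − e ρ_c/ρ_m = e (ρ_m − ρ_c)/ρ_m.
e = Δ ρ_m/(ρ_m − ρ_c) = 0.4778 km × 3250/570 = 2.72 km.

2.72 km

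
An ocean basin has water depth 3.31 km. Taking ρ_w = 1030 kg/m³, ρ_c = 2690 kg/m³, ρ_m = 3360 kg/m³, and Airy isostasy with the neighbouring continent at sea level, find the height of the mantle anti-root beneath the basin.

8.2 km

Equating mass per unit area of the two columns: replacing crust with seawater at the top is compensated by replacing crust with mantle at the base: d (ρ_c − ρ_w) = a (ρ_m − ρ_c).
a = d (ρ_c − ρ_w)/(ρ_m − ρ_c) = 3.31 km × 1660/670 = 8.2 km.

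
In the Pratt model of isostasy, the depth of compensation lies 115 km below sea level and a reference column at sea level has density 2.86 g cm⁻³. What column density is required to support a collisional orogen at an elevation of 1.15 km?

2.83 g cm⁻³

Pratt balance: ρ_ref D = ρ (D + h).
ρ = ρ_ref D/(D + h) = 2.86 × 115 km/(115 km + 1.15 km) = 2.83 g cm⁻³.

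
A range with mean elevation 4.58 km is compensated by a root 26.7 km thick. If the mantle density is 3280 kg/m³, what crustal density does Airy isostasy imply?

ρ_c h = (ρ_m − ρ_c) r → ρ_c (h + r) = ρ_m r → ρ_c = ρ_m r / (h + r).
ρ_c = 3280 × 26.7 km / (4.58 km + 26.7 km) = 2800 kg/m³.

2800 kg/m³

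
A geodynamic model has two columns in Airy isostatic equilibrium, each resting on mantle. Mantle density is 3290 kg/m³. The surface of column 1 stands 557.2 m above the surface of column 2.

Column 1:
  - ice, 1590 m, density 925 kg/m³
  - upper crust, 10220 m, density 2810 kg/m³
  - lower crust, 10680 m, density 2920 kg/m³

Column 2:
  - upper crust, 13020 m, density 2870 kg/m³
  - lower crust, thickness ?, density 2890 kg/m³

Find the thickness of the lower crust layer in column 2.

13300 m

Take the compensation level at the base of the deeper column (depth z_c below the surface of column 1) and equate Σ ρ_i t_i down to z_c; mantle fills any gap and the z_c terms cancel.
Column 1: 1590×925 + 10220×2810 + 10680×2920 + (z_c − 22490)×3290
Column 2: 557.2×0 + 13020×2870 + x×2890 + (z_c − 557.2 − 13020 − x)×3290
The z_c×3290 term appears on both sides and cancels. Collect the known terms of each column as K = Σ(ρt)_known − 3290 × (depth of known layers): K_1 = 61374550 − 3290×22490 = −12617550; K_2 = 37367400 − 3290×(557.2 + 13020) = −7301588.
Balance: K_1 = K_2 − x×(3290 − 2890), so x = (K_2 − K_1)/(3290 − 2890) = 5315960/400 = 13300 m.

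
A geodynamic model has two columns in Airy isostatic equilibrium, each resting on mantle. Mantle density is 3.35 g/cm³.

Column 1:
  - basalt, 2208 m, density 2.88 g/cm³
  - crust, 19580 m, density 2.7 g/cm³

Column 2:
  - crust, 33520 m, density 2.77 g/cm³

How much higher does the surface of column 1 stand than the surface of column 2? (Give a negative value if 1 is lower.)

For any compensation level in the mantle, the mantle terms cancel and isostasy reduces to e = (Σt_1 − Σt_2) − (Σ(ρt)_1 − Σ(ρt)_2) / ρ_m.
Σt_1 = 21788 m; Σt_2 = 33520 m; Σ(ρt)_1 = 59225.04; Σ(ρt)_2 = 92850.4 (in m·g/cm³).
e = (21788 − 33520) − (59225.04 − 92850.4) / 3.35 = −1690 m.

−1690 m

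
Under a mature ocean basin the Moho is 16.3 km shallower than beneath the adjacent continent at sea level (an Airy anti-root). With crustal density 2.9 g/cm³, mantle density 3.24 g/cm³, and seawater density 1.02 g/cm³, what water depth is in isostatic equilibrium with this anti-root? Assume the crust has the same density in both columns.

2.95 km

Replacing a thickness d of crust by seawater at the top must be balanced by replacing crust with mantle at the base: d (ρ_c − ρ_w) = a (ρ_m − ρ_c).
d = a (ρ_m − ρ_c)/(ρ_c − ρ_w) = 16.3 km × 0.34/1.88 = 2.95 km.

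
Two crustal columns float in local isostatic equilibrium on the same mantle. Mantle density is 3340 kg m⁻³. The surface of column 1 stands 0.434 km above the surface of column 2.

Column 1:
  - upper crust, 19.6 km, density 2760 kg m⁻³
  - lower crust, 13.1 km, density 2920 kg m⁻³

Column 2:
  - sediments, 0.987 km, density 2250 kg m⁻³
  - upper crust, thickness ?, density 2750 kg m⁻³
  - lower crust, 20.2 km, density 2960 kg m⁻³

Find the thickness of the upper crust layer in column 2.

11.3 km

Take the compensation level at the base of the deeper column (depth z_c below the surface of column 1) and equate Σ ρ_i t_i down to z_c; mantle fills any gap and the z_c terms cancel.
Column 1: 19.6×2760 + 13.1×2920 + (z_c − 32.7)×3340
Column 2: 0.434×0 + 0.987×2250 + x×2750 + 20.2×2960 + (z_c − 0.434 − 21.187 − x)×3340
The z_c×3340 term appears on both sides and cancels. Collect the known terms of each column as K = Σ(ρt)_known − 3340 × (depth of known layers): K_1 = 92348 − 3340×32.7 = −16870; K_2 = 62012.75 − 3340×(0.434 + 21.187) = −10201.39.
Balance: K_1 = K_2 − x×(3340 − 2750), so x = (K_2 − K_1)/(3340 − 2750) = 6668.61/590 = 11.3 km.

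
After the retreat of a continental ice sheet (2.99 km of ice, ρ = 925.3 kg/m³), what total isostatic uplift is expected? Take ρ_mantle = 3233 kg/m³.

0.856 km

Removing the load lets mantle flow back in; uplift u satisfies ρ_ice t = ρ_m u.
u = t ρ_ice/ρ_m = 2.99 km × 925.3/3233 = 0.856 km.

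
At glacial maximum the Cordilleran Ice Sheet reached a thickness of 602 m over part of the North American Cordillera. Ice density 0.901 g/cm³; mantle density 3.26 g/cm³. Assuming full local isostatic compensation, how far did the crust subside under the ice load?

Balancing pressure at the compensation depth: the ice load ρ_ice t is balanced by mantle displaced below, ρ_m s.
s = t ρ_ice / ρ_m = 602 m × 0.901/3.26 = 166 m.

166 m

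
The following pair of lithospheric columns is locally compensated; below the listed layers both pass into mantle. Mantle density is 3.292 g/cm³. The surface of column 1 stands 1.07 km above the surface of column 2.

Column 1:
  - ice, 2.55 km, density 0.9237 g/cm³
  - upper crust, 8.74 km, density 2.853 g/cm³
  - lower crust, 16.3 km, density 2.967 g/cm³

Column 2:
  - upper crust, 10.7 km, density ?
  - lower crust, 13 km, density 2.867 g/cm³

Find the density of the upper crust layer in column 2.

2.72 g/cm³

Take the compensation level at the base of the deeper column (depth z_c below the surface of column 1) and equate Σ ρ_i t_i down to z_c; mantle fills any gap and the z_c terms cancel.
Column 1: 2.55×0.9237 + 8.74×2.853 + 16.3×2.967 + (z_c − 27.59)×3.292
Column 2: 1.07×0 + 10.7×ρ + 13×2.867 + (z_c − 1.07 − 23.7)×3.292
The z_c×3.292 term appears on both sides and cancels. Collect the known terms of each column as K = Σ(ρt)_known − 3.292 × (depth of known layers): K_1 = 75.652755 − 3.292×27.59 = −15.173525; K_2 = 37.271 − 3.292×(1.07 + 23.7) = −44.27184.
Balance: K_1 = K_2 + 10.7×ρ, so ρ = (K_1 − K_2)/10.7 = 29.0983/10.7 = 2.72 g/cm³.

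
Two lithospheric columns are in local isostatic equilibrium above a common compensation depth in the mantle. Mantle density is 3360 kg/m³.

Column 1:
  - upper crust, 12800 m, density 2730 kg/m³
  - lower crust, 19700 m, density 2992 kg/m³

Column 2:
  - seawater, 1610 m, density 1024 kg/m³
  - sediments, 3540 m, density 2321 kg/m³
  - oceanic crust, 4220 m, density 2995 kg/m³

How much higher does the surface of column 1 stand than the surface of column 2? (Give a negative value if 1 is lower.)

1890 m

For any compensation level in the mantle, the mantle terms cancel and isostasy reduces to e = (Σt_1 − Σt_2) − (Σ(ρt)_1 − Σ(ρt)_2) / ρ_m.
Σt_1 = 32500 m; Σt_2 = 9370 m; Σ(ρt)_1 = 93886400; Σ(ρt)_2 = 22503880 (in m·kg/m³).
e = (32500 − 9370) − (93886400 − 22503880) / 3360 = 1890 m.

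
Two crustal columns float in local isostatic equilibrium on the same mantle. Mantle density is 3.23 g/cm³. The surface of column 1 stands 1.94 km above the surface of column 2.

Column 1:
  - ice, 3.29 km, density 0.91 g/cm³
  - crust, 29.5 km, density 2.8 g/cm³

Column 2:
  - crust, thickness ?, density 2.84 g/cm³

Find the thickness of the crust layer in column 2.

36 km

Take the compensation level at the base of the deeper column (depth z_c below the surface of column 1) and equate Σ ρ_i t_i down to z_c; mantle fills any gap and the z_c terms cancel.
Column 1: 3.29×0.91 + 29.5×2.8 + (z_c − 32.79)×3.23
Column 2: 1.94×0 + x×2.84 + (z_c − 1.94 − 0 − x)×3.23
The z_c×3.23 term appears on both sides and cancels. Collect the known terms of each column as K = Σ(ρt)_known − 3.23 × (depth of known layers): K_1 = 85.5939 − 3.23×32.79 = −20.3178; K_2 = 0 − 3.23×(1.94 + 0) = −6.2662.
Balance: K_1 = K_2 − x×(3.23 − 2.84), so x = (K_2 − K_1)/(3.23 − 2.84) = 14.0516/0.39 = 36 km.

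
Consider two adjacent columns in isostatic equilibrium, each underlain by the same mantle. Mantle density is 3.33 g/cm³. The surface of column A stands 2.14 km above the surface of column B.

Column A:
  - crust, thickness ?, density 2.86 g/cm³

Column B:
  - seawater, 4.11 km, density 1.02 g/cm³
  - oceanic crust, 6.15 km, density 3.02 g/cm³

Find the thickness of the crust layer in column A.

Take the compensation level at the base of the deeper column (depth z_c below the surface of column A) and equate Σ ρ_i t_i down to z_c; mantle fills any gap and the z_c terms cancel.
Column A: x×2.86 + (z_c − 0 − x)×3.33
Column B: 2.14×0 + 4.11×1.02 + 6.15×3.02 + (z_c − 2.14 − 10.26)×3.33
The z_c×3.33 term appears on both sides and cancels. Collect the known terms of each column as K = Σ(ρt)_known − 3.33 × (depth of known layers): K_A = 0 − 3.33×0 = 0; K_B = 22.7652 − 3.33×(2.14 + 10.26) = −18.5268.
Balance: K_A − x×(3.33 − 2.86) = K_B, so x = (K_A − K_B)/(3.33 − 2.86) = 18.5268/0.47 = 39.4 km.

39.4 km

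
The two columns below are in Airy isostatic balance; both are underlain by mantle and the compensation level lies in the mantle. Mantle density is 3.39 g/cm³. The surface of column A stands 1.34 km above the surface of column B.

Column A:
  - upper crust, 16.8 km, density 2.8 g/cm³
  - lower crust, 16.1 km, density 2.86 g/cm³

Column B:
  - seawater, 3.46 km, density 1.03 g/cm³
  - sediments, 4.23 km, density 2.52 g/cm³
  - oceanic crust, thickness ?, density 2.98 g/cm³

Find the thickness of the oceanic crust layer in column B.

Take the compensation level at the base of the deeper column (depth z_c below the surface of column A) and equate Σ ρ_i t_i down to z_c; mantle fills any gap and the z_c terms cancel.
Column A: 16.8×2.8 + 16.1×2.86 + (z_c − 32.9)×3.39
Column B: 1.34×0 + 3.46×1.03 + 4.23×2.52 + x×2.98 + (z_c − 1.34 − 7.69 − x)×3.39
The z_c×3.39 term appears on both sides and cancels. Collect the known terms of each column as K = Σ(ρt)_known − 3.39 × (depth of known layers): K_A = 93.086 − 3.39×32.9 = −18.445; K_B = 14.2234 − 3.39×(1.34 + 7.69) = −16.3883.
Balance: K_A = K_B − x×(3.39 − 2.98), so x = (K_B − K_A)/(3.39 − 2.98) = 2.0567/0.41 = 5.02 km.

5.02 km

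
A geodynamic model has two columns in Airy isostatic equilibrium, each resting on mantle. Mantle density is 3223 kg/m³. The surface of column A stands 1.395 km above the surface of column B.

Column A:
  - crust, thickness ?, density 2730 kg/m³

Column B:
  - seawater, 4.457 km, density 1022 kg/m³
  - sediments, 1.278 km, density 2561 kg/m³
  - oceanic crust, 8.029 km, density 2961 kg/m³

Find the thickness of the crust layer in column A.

35 km

Take the compensation level at the base of the deeper column (depth z_c below the surface of column A) and equate Σ ρ_i t_i down to z_c; mantle fills any gap and the z_c terms cancel.
Column A: x×2730 + (z_c − 0 − x)×3223
Column B: 1.395×0 + 4.457×1022 + 1.278×2561 + 8.029×2961 + (z_c − 1.395 − 13.764)×3223
The z_c×3223 term appears on both sides and cancels. Collect the known terms of each column as K = Σ(ρt)_known − 3223 × (depth of known layers): K_A = 0 − 3223×0 = 0; K_B = 31601.881 − 3223×(1.395 + 13.764) = −17255.576.
Balance: K_A − x×(3223 − 2730) = K_B, so x = (K_A − K_B)/(3223 − 2730) = 17255.6/493 = 35 km.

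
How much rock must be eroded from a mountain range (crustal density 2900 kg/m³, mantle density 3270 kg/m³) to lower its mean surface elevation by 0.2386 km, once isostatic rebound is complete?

2.11 km

Net drop Δ = e − u = e − e ρ_c/ρ_m = e (ρ_m − ρ_c)/ρ_m.
e = Δ ρ_m/(ρ_m − ρ_c) = 0.2386 km × 3270/370 = 2.11 km.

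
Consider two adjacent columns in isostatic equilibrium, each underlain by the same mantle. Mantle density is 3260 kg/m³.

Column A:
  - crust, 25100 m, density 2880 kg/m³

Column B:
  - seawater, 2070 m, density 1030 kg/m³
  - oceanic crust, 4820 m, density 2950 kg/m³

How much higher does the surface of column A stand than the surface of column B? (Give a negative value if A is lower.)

1050 m

For any compensation level in the mantle, the mantle terms cancel and isostasy reduces to e = (Σt_A − Σt_B) − (Σ(ρt)_A − Σ(ρt)_B) / ρ_m.
Σt_A = 25100 m; Σt_B = 6890 m; Σ(ρt)_A = 72288000; Σ(ρt)_B = 16351100 (in m·kg/m³).
e = (25100 − 6890) − (72288000 − 16351100) / 3260 = 1050 m.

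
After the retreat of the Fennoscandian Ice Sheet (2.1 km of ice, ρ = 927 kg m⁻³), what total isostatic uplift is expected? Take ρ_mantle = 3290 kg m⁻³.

0.592 km

Removing the load lets mantle flow back in; uplift u satisfies ρ_ice t = ρ_m u.
u = t ρ_ice/ρ_m = 2.1 km × 927/3290 = 0.592 km.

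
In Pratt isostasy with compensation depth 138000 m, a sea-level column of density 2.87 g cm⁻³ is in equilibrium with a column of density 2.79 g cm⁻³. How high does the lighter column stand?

3960 m

ρ_ref D = ρ (D + h) → h = D (ρ_ref − ρ)/ρ.
h = 138000 m × (2.87 − 2.79)/2.79 = 3960 m.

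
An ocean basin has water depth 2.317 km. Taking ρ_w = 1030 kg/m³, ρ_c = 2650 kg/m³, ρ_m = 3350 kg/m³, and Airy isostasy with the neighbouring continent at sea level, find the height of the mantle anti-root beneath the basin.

In Airy isostatic equilibrium: replacing crust with seawater at the top is compensated by replacing crust with mantle at the base: d (ρ_c − ρ_w) = a (ρ_m − ρ_c).
a = d (ρ_c − ρ_w)/(ρ_m − ρ_c) = 2.317 km × 1620/700 = 5.36 km.

5.36 km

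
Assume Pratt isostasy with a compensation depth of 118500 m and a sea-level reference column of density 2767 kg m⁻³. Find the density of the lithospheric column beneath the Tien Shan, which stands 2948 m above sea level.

Pratt balance: ρ_ref D = ρ (D + h).
ρ = ρ_ref D/(D + h) = 2767 × 118500 m/(118500 m + 2948 m) = 2700 kg m⁻³.

2700 kg m⁻³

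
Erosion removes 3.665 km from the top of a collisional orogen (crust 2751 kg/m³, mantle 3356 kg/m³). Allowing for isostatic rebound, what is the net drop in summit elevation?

0.661 km

Rebound u = e ρ_c/ρ_m = 3.665 km × 2751/3356 = 3.004 km.
Net surface drop = e − u = 3.665 km − 3.004 km = e (ρ_m − ρ_c)/ρ_m = 0.661 km.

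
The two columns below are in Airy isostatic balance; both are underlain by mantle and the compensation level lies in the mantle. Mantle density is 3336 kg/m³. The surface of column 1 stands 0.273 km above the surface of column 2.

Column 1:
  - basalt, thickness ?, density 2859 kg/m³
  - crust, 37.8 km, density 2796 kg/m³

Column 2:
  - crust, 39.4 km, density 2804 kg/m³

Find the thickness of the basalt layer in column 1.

Take the compensation level at the base of the deeper column (depth z_c below the surface of column 1) and equate Σ ρ_i t_i down to z_c; mantle fills any gap and the z_c terms cancel.
Column 1: x×2859 + 37.8×2796 + (z_c − 37.8 − x)×3336
Column 2: 0.273×0 + 39.4×2804 + (z_c − 0.273 − 39.4)×3336
The z_c×3336 term appears on both sides and cancels. Collect the known terms of each column as K = Σ(ρt)_known − 3336 × (depth of known layers): K_1 = 105688.8 − 3336×37.8 = −20412; K_2 = 110477.6 − 3336×(0.273 + 39.4) = −21871.528.
Balance: K_1 − x×(3336 − 2859) = K_2, so x = (K_1 − K_2)/(3336 − 2859) = 1459.53/477 = 3.06 km.

3.06 km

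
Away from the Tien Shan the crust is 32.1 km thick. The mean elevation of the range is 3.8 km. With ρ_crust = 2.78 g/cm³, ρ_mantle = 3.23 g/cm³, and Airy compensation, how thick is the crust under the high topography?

59.4 km

Root depth r = h ρ_c / (ρ_m − ρ_c) = 3.8 km × 2.78 / 0.45 = 23.48 km.
Total thickness = T + h + r = 32.1 km + 3.8 km + 23.48 km = 59.4 km.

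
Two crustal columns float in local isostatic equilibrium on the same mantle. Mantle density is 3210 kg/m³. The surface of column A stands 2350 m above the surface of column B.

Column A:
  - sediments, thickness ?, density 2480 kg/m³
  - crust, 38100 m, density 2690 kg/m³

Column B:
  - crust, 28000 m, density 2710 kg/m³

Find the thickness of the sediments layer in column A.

Take the compensation level at the base of the deeper column (depth z_c below the surface of column A) and equate Σ ρ_i t_i down to z_c; mantle fills any gap and the z_c terms cancel.
Column A: x×2480 + 38100×2690 + (z_c − 38100 − x)×3210
Column B: 2350×0 + 28000×2710 + (z_c − 2350 − 28000)×3210
The z_c×3210 term appears on both sides and cancels. Collect the known terms of each column as K = Σ(ρt)_known − 3210 × (depth of known layers): K_A = 102489000 − 3210×38100 = −19812000; K_B = 75880000 − 3210×(2350 + 28000) = −21543500.
Balance: K_A − x×(3210 − 2480) = K_B, so x = (K_A − K_B)/(3210 − 2480) = 1731500/730 = 2370 m.

2370 m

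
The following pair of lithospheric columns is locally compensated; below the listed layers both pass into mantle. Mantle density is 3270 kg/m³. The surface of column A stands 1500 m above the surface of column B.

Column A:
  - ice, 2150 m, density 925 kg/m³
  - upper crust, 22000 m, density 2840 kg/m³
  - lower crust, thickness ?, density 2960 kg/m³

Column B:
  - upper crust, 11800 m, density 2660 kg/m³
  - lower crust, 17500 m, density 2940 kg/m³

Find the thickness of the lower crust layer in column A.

10900 m

Take the compensation level at the base of the deeper column (depth z_c below the surface of column A) and equate Σ ρ_i t_i down to z_c; mantle fills any gap and the z_c terms cancel.
Column A: 2150×925 + 22000×2840 + x×2960 + (z_c − 24150 − x)×3270
Column B: 1500×0 + 11800×2660 + 17500×2940 + (z_c − 1500 − 29300)×3270
The z_c×3270 term appears on both sides and cancels. Collect the known terms of each column as K = Σ(ρt)_known − 3270 × (depth of known layers): K_A = 64468750 − 3270×24150 = −14501750; K_B = 82838000 − 3270×(1500 + 29300) = −17878000.
Balance: K_A − x×(3270 − 2960) = K_B, so x = (K_A − K_B)/(3270 − 2960) = 3376250/310 = 10900 m.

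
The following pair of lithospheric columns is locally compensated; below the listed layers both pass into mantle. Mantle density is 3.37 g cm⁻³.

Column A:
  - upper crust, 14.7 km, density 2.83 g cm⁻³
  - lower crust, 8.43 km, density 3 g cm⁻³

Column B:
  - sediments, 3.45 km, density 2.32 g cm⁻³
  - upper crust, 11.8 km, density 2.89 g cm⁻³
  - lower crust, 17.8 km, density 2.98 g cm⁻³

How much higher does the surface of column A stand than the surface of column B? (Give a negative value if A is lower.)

−1.53 km

For any compensation level in the mantle, the mantle terms cancel and isostasy reduces to e = (Σt_A − Σt_B) − (Σ(ρt)_A − Σ(ρt)_B) / ρ_m.
Σt_A = 23.13 km; Σt_B = 33.05 km; Σ(ρt)_A = 66.891; Σ(ρt)_B = 95.15 (in km·g cm⁻³).
e = (23.13 − 33.05) − (66.891 − 95.15) / 3.37 = −1.53 km.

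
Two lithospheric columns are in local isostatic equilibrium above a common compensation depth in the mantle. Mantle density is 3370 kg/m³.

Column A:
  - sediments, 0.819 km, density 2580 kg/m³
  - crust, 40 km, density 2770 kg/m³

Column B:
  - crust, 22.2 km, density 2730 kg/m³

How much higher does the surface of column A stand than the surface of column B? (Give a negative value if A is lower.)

For any compensation level in the mantle, the mantle terms cancel and isostasy reduces to e = (Σt_A − Σt_B) − (Σ(ρt)_A − Σ(ρt)_B) / ρ_m.
Σt_A = 40.819 km; Σt_B = 22.2 km; Σ(ρt)_A = 112913.02; Σ(ρt)_B = 60606 (in km·kg/m³).
e = (40.819 − 22.2) − (112913.02 − 60606) / 3370 = 3.1 km.

3.1 km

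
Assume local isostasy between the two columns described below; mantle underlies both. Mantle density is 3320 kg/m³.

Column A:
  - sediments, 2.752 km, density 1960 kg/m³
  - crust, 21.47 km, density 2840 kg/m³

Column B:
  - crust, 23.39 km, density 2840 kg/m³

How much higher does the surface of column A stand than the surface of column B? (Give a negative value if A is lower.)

0.85 km

For any compensation level in the mantle, the mantle terms cancel and isostasy reduces to e = (Σt_A − Σt_B) − (Σ(ρt)_A − Σ(ρt)_B) / ρ_m.
Σt_A = 24.222 km; Σt_B = 23.39 km; Σ(ρt)_A = 66368.72; Σ(ρt)_B = 66427.6 (in km·kg/m³).
e = (24.222 − 23.39) − (66368.72 − 66427.6) / 3320 = 0.85 km.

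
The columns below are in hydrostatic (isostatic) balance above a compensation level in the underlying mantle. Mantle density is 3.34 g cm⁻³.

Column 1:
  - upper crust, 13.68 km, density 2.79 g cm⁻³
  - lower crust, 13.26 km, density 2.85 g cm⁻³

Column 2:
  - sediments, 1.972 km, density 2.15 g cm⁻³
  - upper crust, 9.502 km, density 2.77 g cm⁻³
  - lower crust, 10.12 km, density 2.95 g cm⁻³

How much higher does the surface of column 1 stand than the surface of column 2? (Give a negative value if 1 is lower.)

For any compensation level in the mantle, the mantle terms cancel and isostasy reduces to e = (Σt_1 − Σt_2) − (Σ(ρt)_1 − Σ(ρt)_2) / ρ_m.
Σt_1 = 26.94 km; Σt_2 = 21.594 km; Σ(ρt)_1 = 75.9582; Σ(ρt)_2 = 60.41434 (in km·g cm⁻³).
e = (26.94 − 21.594) − (75.9582 − 60.41434) / 3.34 = 0.692 km.

0.692 km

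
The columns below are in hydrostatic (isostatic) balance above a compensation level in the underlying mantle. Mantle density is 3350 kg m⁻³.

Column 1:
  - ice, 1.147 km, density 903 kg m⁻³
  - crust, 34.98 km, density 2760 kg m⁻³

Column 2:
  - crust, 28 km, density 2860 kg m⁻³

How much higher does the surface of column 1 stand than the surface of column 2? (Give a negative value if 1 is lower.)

2.9 km

For any compensation level in the mantle, the mantle terms cancel and isostasy reduces to e = (Σt_1 − Σt_2) − (Σ(ρt)_1 − Σ(ρt)_2) / ρ_m.
Σt_1 = 36.127 km; Σt_2 = 28 km; Σ(ρt)_1 = 97580.541; Σ(ρt)_2 = 80080 (in km·kg m⁻³).
e = (36.127 − 28) − (97580.541 − 80080) / 3350 = 2.9 km.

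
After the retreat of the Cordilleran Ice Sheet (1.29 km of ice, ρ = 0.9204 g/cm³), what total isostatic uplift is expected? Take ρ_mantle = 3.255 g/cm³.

Removing the load lets mantle flow back in; uplift u satisfies ρ_ice t = ρ_m u.
u = t ρ_ice/ρ_m = 1.29 km × 0.9204/3.255 = 0.365 km.

0.365 km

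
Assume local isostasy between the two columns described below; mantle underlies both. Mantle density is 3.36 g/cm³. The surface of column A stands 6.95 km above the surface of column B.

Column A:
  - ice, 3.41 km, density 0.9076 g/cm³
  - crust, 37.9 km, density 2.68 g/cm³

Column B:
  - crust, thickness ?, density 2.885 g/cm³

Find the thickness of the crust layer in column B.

22.7 km

Take the compensation level at the base of the deeper column (depth z_c below the surface of column A) and equate Σ ρ_i t_i down to z_c; mantle fills any gap and the z_c terms cancel.
Column A: 3.41×0.9076 + 37.9×2.68 + (z_c − 41.31)×3.36
Column B: 6.95×0 + x×2.885 + (z_c − 6.95 − 0 − x)×3.36
The z_c×3.36 term appears on both sides and cancels. Collect the known terms of each column as K = Σ(ρt)_known − 3.36 × (depth of known layers): K_A = 104.666916 − 3.36×41.31 = −34.134684; K_B = 0 − 3.36×(6.95 + 0) = −23.352.
Balance: K_A = K_B − x×(3.36 − 2.885), so x = (K_B − K_A)/(3.36 − 2.885) = 10.7827/0.475 = 22.7 km.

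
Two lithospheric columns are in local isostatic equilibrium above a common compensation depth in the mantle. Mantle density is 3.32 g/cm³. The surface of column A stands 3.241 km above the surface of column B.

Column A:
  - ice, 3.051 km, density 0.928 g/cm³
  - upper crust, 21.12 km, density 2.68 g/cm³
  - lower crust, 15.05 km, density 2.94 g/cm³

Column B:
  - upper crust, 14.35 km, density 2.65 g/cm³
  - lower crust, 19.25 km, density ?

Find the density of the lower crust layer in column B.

3 g/cm³

Take the compensation level at the base of the deeper column (depth z_c below the surface of column A) and equate Σ ρ_i t_i down to z_c; mantle fills any gap and the z_c terms cancel.
Column A: 3.051×0.928 + 21.12×2.68 + 15.05×2.94 + (z_c − 39.221)×3.32
Column B: 3.241×0 + 14.35×2.65 + 19.25×ρ + (z_c − 3.241 − 33.6)×3.32
The z_c×3.32 term appears on both sides and cancels. Collect the known terms of each column as K = Σ(ρt)_known − 3.32 × (depth of known layers): K_A = 103.679928 − 3.32×39.221 = −26.533792; K_B = 38.0275 − 3.32×(3.241 + 33.6) = −84.28462.
Balance: K_A = K_B + 19.25×ρ, so ρ = (K_A − K_B)/19.25 = 57.7508/19.25 = 3 g/cm³.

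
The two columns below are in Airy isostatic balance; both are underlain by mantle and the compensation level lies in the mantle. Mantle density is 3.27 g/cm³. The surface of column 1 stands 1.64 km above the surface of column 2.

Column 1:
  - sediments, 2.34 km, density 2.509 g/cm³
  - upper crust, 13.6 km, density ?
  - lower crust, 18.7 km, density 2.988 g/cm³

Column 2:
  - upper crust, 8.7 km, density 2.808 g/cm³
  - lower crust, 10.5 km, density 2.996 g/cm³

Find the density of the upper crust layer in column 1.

Take the compensation level at the base of the deeper column (depth z_c below the surface of column 1) and equate Σ ρ_i t_i down to z_c; mantle fills any gap and the z_c terms cancel.
Column 1: 2.34×2.509 + 13.6×ρ + 18.7×2.988 + (z_c − 34.64)×3.27
Column 2: 1.64×0 + 8.7×2.808 + 10.5×2.996 + (z_c − 1.64 − 19.2)×3.27
The z_c×3.27 term appears on both sides and cancels. Collect the known terms of each column as K = Σ(ρt)_known − 3.27 × (depth of known layers): K_1 = 61.74666 − 3.27×34.64 = −51.52614; K_2 = 55.8876 − 3.27×(1.64 + 19.2) = −12.2592.
Balance: K_1 + 13.6×ρ = K_2, so ρ = (K_2 − K_1)/13.6 = 39.2669/13.6 = 2.89 g/cm³.

2.89 g/cm³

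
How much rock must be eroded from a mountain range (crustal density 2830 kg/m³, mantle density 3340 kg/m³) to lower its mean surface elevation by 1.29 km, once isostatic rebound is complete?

Net drop Δ = e − u = e − e ρ_c/ρ_m = e (ρ_m − ρ_c)/ρ_m.
e = Δ ρ_m/(ρ_m − ρ_c) = 1.29 km × 3340/510 = 8.45 km.

8.45 km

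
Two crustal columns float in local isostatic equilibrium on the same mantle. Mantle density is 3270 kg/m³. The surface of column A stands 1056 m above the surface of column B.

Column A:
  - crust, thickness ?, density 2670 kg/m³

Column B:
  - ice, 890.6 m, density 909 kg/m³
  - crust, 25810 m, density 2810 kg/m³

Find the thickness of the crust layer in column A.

29000 m

Take the compensation level at the base of the deeper column (depth z_c below the surface of column A) and equate Σ ρ_i t_i down to z_c; mantle fills any gap and the z_c terms cancel.
Column A: x×2670 + (z_c − 0 − x)×3270
Column B: 1056×0 + 890.6×909 + 25810×2810 + (z_c − 1056 − 26700.6)×3270
The z_c×3270 term appears on both sides and cancels. Collect the known terms of each column as K = Σ(ρt)_known − 3270 × (depth of known layers): K_A = 0 − 3270×0 = 0; K_B = 73335655.4 − 3270×(1056 + 26700.6) = −17428426.6.
Balance: K_A − x×(3270 − 2670) = K_B, so x = (K_A − K_B)/(3270 − 2670) = 17428400/600 = 29000 m.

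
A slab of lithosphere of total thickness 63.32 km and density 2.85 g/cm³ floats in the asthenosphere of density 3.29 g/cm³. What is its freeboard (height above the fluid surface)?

8.47 km

Floating equilibrium: submerged depth d = t ρ_obj/ρ_fluid = 63.32 km × 2.85/3.29 = 54.85 km.
Freeboard = t − d = 63.32 km − 54.85 km = 8.47 km.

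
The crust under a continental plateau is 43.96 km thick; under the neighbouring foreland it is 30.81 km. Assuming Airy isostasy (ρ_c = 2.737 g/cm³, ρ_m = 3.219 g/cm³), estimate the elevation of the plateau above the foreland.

1.97 km

Excess crust Δ = 43.96 km − 30.81 km = 13.15 km, split between elevation h and root r with h + r = Δ.
Airy balance ρ_c h = (ρ_m − ρ_c) r gives r = h ρ_c/(ρ_m − ρ_c), so h (1 + ρ_c/(ρ_m − ρ_c)) = Δ, i.e. h = Δ (ρ_m − ρ_c)/ρ_m.
h = 13.15 km × 0.482/3.219 = 1.97 km.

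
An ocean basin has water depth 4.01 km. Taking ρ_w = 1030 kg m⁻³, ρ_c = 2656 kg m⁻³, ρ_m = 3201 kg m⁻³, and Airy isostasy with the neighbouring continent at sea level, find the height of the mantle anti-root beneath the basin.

Equating mass per unit area of the two columns: replacing crust with seawater at the top is compensated by replacing crust with mantle at the base: d (ρ_c − ρ_w) = a (ρ_m − ρ_c).
a = d (ρ_c − ρ_w)/(ρ_m − ρ_c) = 4.01 km × 1626/545 = 12 km.

12 km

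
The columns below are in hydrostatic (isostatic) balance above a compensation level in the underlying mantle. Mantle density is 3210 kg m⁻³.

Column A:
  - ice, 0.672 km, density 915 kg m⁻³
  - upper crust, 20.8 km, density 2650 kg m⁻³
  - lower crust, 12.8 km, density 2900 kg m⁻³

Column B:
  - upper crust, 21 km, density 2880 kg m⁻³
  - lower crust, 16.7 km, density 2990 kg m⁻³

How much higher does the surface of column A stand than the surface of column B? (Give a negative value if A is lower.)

2.04 km

For any compensation level in the mantle, the mantle terms cancel and isostasy reduces to e = (Σt_A − Σt_B) − (Σ(ρt)_A − Σ(ρt)_B) / ρ_m.
Σt_A = 34.272 km; Σt_B = 37.7 km; Σ(ρt)_A = 92854.88; Σ(ρt)_B = 110413 (in km·kg m⁻³).
e = (34.272 − 37.7) − (92854.88 − 110413) / 3210 = 2.04 km.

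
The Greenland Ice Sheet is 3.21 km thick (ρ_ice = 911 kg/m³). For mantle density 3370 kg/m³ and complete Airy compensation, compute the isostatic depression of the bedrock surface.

0.868 km

Balancing pressure at the compensation depth: the ice load ρ_ice t is balanced by mantle displaced below, ρ_m s.
s = t ρ_ice / ρ_m = 3.21 km × 911/3370 = 0.868 km.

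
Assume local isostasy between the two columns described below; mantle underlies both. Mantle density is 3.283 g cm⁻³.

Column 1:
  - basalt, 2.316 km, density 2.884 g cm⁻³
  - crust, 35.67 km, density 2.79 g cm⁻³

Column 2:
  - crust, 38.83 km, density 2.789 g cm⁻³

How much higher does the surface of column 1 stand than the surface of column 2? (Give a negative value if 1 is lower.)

For any compensation level in the mantle, the mantle terms cancel and isostasy reduces to e = (Σt_1 − Σt_2) − (Σ(ρt)_1 − Σ(ρt)_2) / ρ_m.
Σt_1 = 37.986 km; Σt_2 = 38.83 km; Σ(ρt)_1 = 106.198644; Σ(ρt)_2 = 108.29687 (in km·g cm⁻³).
e = (37.986 − 38.83) − (106.198644 − 108.29687) / 3.283 = −0.205 km.

−0.205 km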